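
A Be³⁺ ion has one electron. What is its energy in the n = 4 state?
-13.606 eV

For hydrogen-like ions, the energy levels scale with Z²:
E_n = -13.6057 Z² / n² eV

For Be³⁺ (Z = 4) at n = 4:
E_4 = -13.6057 × 4² / 4²
E_4 = -13.6057 × 16 / 16
E_4 = -217.6912 / 16
E_4 = -13.606 eV

The energy is 16 times more negative than hydrogen at the same n due to the stronger nuclear charge.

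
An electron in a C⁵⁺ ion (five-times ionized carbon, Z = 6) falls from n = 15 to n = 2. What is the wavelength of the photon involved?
10.308429 nm

First, find the transition energy using E_n = -13.6057 Z² / n² eV:
E_15 = -13.6057 × 6² / 15² = -2.17691200 eV
E_2 = -13.6057 × 6² / 2² = -122.45130000 eV

Photon energy: |ΔE| = |E_2 - E_15| = 120.27438800 eV

Convert to wavelength using E = hc/λ with hc = 1239.84 eV·nm:
λ = hc/E = 1239.84 eV·nm / 120.27438800 eV
λ = 10.308429 nm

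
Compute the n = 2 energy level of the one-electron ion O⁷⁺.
-217.69 eV

For hydrogen-like ions, the energy levels scale with Z²:
E_n = -13.6057 Z² / n² eV

For O⁷⁺ (Z = 8) at n = 2:
E_2 = -13.6057 × 8² / 2²
E_2 = -13.6057 × 64 / 4
E_2 = -870.7648 / 4
E_2 = -217.69 eV

The energy is 64 times more negative than hydrogen at the same n due to the stronger nuclear charge.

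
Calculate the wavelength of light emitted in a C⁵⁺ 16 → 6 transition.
106.04 nm

First, find the transition energy using E_n = -13.6057 Z² / n² eV:
E_16 = -13.6057 × 6² / 16² = -1.91330 eV
E_6 = -13.6057 × 6² / 6² = -13.60570 eV

Photon energy: |ΔE| = |E_6 - E_16| = 11.69240 eV

Convert to wavelength using E = hc/λ with hc = 1239.84 eV·nm:
λ = hc/E = 1239.84 eV·nm / 11.69240 eV
λ = 106.04 nm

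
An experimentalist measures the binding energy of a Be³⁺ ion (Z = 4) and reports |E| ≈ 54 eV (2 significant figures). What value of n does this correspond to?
n = 2

The exact energy levels follow E_n = -13.6057 Z² / n² eV with Z = 4.

The measured value (-54 eV) is reported to only 2 significant figures, so we must test candidate n values and see which one matches to that precision.

Candidate energies:
  n = 1:  E = -13.6057 × 4² / 1² = -217.69120 eV
  n = 2:  E = -13.6057 × 4² / 2² = -54.42280 eV  ← matches
  n = 3:  E = -13.6057 × 4² / 3² = -24.18791 eV
  n = 4:  E = -13.6057 × 4² / 4² = -13.60570 eV

Checking against the measurement of -54 eV (2 sig figs), only n = 2 agrees:
E_2 = -54.42280 eV, which rounds to -54 eV ✓

Therefore n = 2.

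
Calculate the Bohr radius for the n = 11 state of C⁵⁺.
1.0672 nm (or 10.6717 Å)

The Bohr radius formula is:
r_n = n² a₀ / Z

where a₀ = 0.0529177 nm is the Bohr radius.

For C⁵⁺ (Z = 6) at n = 11:
r_11 = 11² × 0.0529177 nm / 6
r_11 = 121 × 0.0529177 nm / 6
r_11 = 6.40304 nm / 6
r_11 = 1.0672 nm

The electron orbits at approximately 1.0672 nm from the nucleus.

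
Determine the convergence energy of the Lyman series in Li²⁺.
122.45130 eV

The series limit corresponds to the transition from n = ∞ to n = 1.
This is the highest energy (shortest wavelength) transition in the Lyman series.

E_∞ = 0 eV
E_1 = -13.6057 × 3² / 1² = -122.45130 eV

Energy at series limit:
ΔE = E_∞ - E_1 = 0 - (-122.45130) = 122.45130 eV

This energy equals the ionization energy from the n = 1 state of Li²⁺.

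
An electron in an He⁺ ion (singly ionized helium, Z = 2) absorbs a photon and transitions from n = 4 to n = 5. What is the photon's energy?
1.2245 eV

The energy levels of a hydrogen-like atom are E_n = -13.6057 Z² eV / n².

Energy at n = 4: E_4 = -13.6057 × 2² / 4² = -3.4014250 eV
Energy at n = 5: E_5 = -13.6057 × 2² / 5² = -2.1769120 eV

The excitation energy is the difference:
ΔE = E_5 - E_4
ΔE = -2.1769120 - (-3.4014250)
ΔE = 1.2245 eV

Since this is positive, energy must be absorbed (photon absorption).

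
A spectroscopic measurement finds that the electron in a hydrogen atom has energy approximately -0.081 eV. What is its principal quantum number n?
n = 13

The exact energy levels follow E_n = -13.6057 eV / n².

The measured value (-0.081 eV) is reported to only 2 significant figures, so we must test candidate n values and see which one matches to that precision.

Candidate energies:
  n = 11:  E = -13.6057/11² = -0.11244 eV
  n = 12:  E = -13.6057/12² = -0.09448 eV
  n = 13:  E = -13.6057/13² = -0.08051 eV  ← matches
  n = 14:  E = -13.6057/14² = -0.06942 eV
  n = 15:  E = -13.6057/15² = -0.06047 eV

Checking against the measurement of -0.081 eV (2 sig figs), only n = 13 agrees:
E_13 = -0.08051 eV, which rounds to -0.081 eV ✓

Therefore n = 13.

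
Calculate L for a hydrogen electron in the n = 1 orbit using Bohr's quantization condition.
1.0546e-34 J·s (or 1ℏ)

In the Bohr model, angular momentum is quantized:
L = nℏ

where ℏ = h/(2π) = 1.054572e-34 J·s

For n = 1:
L = 1 × 1.054572e-34 J·s
L = 1.0546e-34 J·s

This can also be written as L = 1ℏ.
The angular momentum is an integer multiple of the reduced Planck constant.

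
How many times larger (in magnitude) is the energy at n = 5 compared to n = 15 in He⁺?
9.000000

Using E_n = -13.6057 Z² / n² eV with Z = 2:

E_5 = -13.6057 × 2² / 5² = -54.4228 / 25 = -2.176912000000 eV
E_15 = -13.6057 × 2² / 15² = -54.4228 / 225 = -0.241879111111 eV

The ratio is:
E_5/E_15 = (-2.176912000000) / (-0.241879111111)
E_5/E_15 = (-54.4228/25) / (-54.4228/225)
E_5/E_15 = 225/25
E_5/E_15 = 9.000000
(Note: the Z² factors cancel in the ratio.)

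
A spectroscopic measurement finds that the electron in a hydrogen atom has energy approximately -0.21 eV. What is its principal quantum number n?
n = 8

The exact energy levels follow E_n = -13.6057 eV / n².

The measured value (-0.21 eV) is reported to only 2 significant figures, so we must test candidate n values and see which one matches to that precision.

Candidate energies:
  n = 6:  E = -13.6057/6² = -0.37794 eV
  n = 7:  E = -13.6057/7² = -0.27767 eV
  n = 8:  E = -13.6057/8² = -0.21259 eV  ← matches
  n = 9:  E = -13.6057/9² = -0.16797 eV
  n = 10:  E = -13.6057/10² = -0.13606 eV

Checking against the measurement of -0.21 eV (2 sig figs), only n = 8 agrees:
E_8 = -0.21259 eV, which rounds to -0.21 eV ✓

Therefore n = 8.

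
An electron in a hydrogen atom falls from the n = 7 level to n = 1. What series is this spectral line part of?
Lyman series

The spectral series in hydrogen are named based on the final (lower) energy level:
- Lyman series: n_final = 1 (ultraviolet)
- Balmer series: n_final = 2 (visible/near-UV)
- Paschen series: n_final = 3 (infrared)
- Brackett series: n_final = 4 (infrared)
- Pfund series: n_final = 5 (far infrared)

Since this transition ends at n = 1, it belongs to the Lyman series.

For reference, this 7 → 1 line has photon energy
ΔE = 13.6057 eV × (1/1² - 1/7²) = 13.3280327 eV,
corresponding to wavelength λ = hc/ΔE = 1239.84 eV·nm / 13.3280327 eV = 93.02498 nm in the ultraviolet region.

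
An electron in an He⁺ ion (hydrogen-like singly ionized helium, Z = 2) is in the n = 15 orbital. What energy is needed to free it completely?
0.2419 eV

The ionization energy is the energy needed to remove the electron completely (n → ∞).

For a hydrogen-like ion with Z = 2, E_n = -13.6057 Z² / n² eV.

At n = 15: E_15 = -13.6057 × 2² / 15² = -0.2418791 eV
At n = ∞: E_∞ = 0 eV

Ionization energy = E_∞ - E_15 = 0 - (-0.2418791) = 0.2418791 eV
Ionization energy ≈ 0.2419 eV

This is also called the binding energy of the electron in state n = 15.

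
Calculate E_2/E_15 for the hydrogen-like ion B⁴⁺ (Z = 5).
56.25000

Using E_n = -13.6057 Z² / n² eV with Z = 5:

E_2 = -13.6057 × 5² / 2² = -340.1425 / 4 = -85.03562500000 eV
E_15 = -13.6057 × 5² / 15² = -340.1425 / 225 = -1.51174444444 eV

The ratio is:
E_2/E_15 = (-85.03562500000) / (-1.51174444444)
E_2/E_15 = (-340.1425/4) / (-340.1425/225)
E_2/E_15 = 225/4
E_2/E_15 = 56.25000
(Note: the Z² factors cancel in the ratio.)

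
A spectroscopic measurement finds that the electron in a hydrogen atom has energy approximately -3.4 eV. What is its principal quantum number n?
n = 2

The exact energy levels follow E_n = -13.6057 eV / n².

The measured value (-3.4 eV) is reported to only 2 significant figures, so we must test candidate n values and see which one matches to that precision.

Candidate energies:
  n = 1:  E = -13.6057/1² = -13.60570 eV
  n = 2:  E = -13.6057/2² = -3.40143 eV  ← matches
  n = 3:  E = -13.6057/3² = -1.51174 eV
  n = 4:  E = -13.6057/4² = -0.85036 eV

Checking against the measurement of -3.4 eV (2 sig figs), only n = 2 agrees:
E_2 = -3.40143 eV, which rounds to -3.4 eV ✓

Therefore n = 2.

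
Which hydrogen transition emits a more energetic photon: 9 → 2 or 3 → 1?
3 → 1

Calculate the energy for each transition:

Transition 9 → 2:
ΔE₁ = |E_2 - E_9| = |-13.6057/2² - (-13.6057/9²)|
ΔE₁ = |-3.40142500000 - (-0.16797160494)| = 3.23345340 eV

Transition 3 → 1:
ΔE₂ = |E_1 - E_3| = |-13.6057/1² - (-13.6057/3²)|
ΔE₂ = |-13.60570000000 - (-1.51174444444)| = 12.09395556 eV

Since 12.09395556 eV > 3.23345340 eV, the transition 3 → 1 emits the more energetic photon.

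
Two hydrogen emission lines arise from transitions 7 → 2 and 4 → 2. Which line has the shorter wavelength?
7 → 2

Calculate the energy for each transition:

Transition 7 → 2:
ΔE₁ = |E_2 - E_7| = |-13.6057/2² - (-13.6057/7²)|
ΔE₁ = |-3.401425000 - (-0.277667347)| = 3.123758 eV

Transition 4 → 2:
ΔE₂ = |E_2 - E_4| = |-13.6057/2² - (-13.6057/4²)|
ΔE₂ = |-3.401425000 - (-0.850356250)| = 2.551069 eV

Since 3.123758 eV > 2.551069 eV, the transition 7 → 2 emits the more energetic photon.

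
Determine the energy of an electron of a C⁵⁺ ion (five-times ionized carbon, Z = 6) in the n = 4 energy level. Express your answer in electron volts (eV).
-30.613 eV

The energy levels of a hydrogen-like atom are given by:
E_n = -13.6057 Z² / n² eV  (with Z = 6 for C⁵⁺)

For n = 4:
E_4 = -13.6057 × 6² / 4²
E_4 = -13.6057 × 36 / 16
E_4 = -30.613 eV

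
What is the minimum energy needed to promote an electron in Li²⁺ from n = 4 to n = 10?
6.42869 eV

The energy levels of a hydrogen-like atom are E_n = -13.6057 Z² eV / n².

Energy at n = 4: E_4 = -13.6057 × 3² / 4² = -7.65320625 eV
Energy at n = 10: E_10 = -13.6057 × 3² / 10² = -1.22451300 eV

The excitation energy is the difference:
ΔE = E_10 - E_4
ΔE = -1.22451300 - (-7.65320625)
ΔE = 6.42869 eV

Since this is positive, energy must be absorbed (photon absorption).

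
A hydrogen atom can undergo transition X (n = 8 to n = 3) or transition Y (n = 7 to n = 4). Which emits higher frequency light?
8 → 3

Calculate the energy for each transition:

Transition 8 → 3:
ΔE₁ = |E_3 - E_8| = |-13.6057/3² - (-13.6057/8²)|
ΔE₁ = |-1.511744444 - (-0.212589063)| = 1.299155 eV

Transition 7 → 4:
ΔE₂ = |E_4 - E_7| = |-13.6057/4² - (-13.6057/7²)|
ΔE₂ = |-0.850356250 - (-0.277667347)| = 0.572689 eV

Since 1.299155 eV > 0.572689 eV, the transition 8 → 3 emits the more energetic photon.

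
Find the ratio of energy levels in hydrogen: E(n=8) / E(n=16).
4.0000

Using E_n = -13.6057 Z² / n² eV with Z = 1:

E_8 = -13.6057 / 8² = -13.6057 / 64 = -0.2125890625 eV
E_16 = -13.6057 / 16² = -13.6057 / 256 = -0.0531472656 eV

The ratio is:
E_8/E_16 = (-0.2125890625) / (-0.0531472656)
E_8/E_16 = (-13.6057/64) / (-13.6057/256)
E_8/E_16 = 256/64
E_8/E_16 = 4.0000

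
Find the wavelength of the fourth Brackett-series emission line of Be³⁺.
121.50202 nm

The lines of a series are numbered from the longest wavelength (smallest ΔE) outward; the fourth line is the transition from n = n_f + 4 to n_f.
The Brackett series has all transitions ending at n_f = 4.

For Be³⁺ (Z = 4), the fourth line (δ-line) is the jump from n = 8 to n = 4:
E_8 = -13.6057 × 4² / 8² = -3.40142500 eV
E_4 = -13.6057 × 4² / 4² = -13.60570000 eV
ΔE = E_8 - E_4 = 10.20427500 eV

λ = hc/E = 1239.84 eV·nm / 10.20427500 eV
λ = 121.50202 nm

This is the δ-line of the Brackett series in Be³⁺.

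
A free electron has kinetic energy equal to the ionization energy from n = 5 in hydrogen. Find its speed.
4.3754e+05 m/s (or 0.1459% of c)

The binding energy at n = 5 for hydrogen is:
E_5 = -13.6057/5² = -0.54422800 eV
|E_5| = 0.54422800 eV

Convert to Joules:
KE = 0.54422800 eV × (1.602177 × 10⁻¹⁹ J/eV) = 8.719496e-20 J

Using KE = ½mv²:
v = √(2·KE/m_e)
v = √(2 × 8.719496e-20 J / 9.10938 × 10⁻³¹ kg)
v = 4.3754e+05 m/s

This is approximately 0.1459% the speed of light.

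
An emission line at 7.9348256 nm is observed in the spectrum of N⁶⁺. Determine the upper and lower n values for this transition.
n = 8 → n = 2

First, find the photon energy from the wavelength (hc = 1239.84 eV·nm):
E = hc/λ = 1239.84 eV·nm / 7.9348256 nm = 156.25296 eV

The energy levels of N⁶⁺ satisfy E_n = -13.6057 × 7² / n² eV, so an emission n_i → n_f releases
ΔE = 13.6057 × 7² × (1/n_f² − 1/n_i²) eV.

Setting ΔE equal to the photon energy:
1/n_f² − 1/n_i² = 156.25296 / (13.6057 × 7²) = 0.23437500

Since 1/n_i² must be positive, we need 1/n_f² > 0.23437500, i.e. n_f ≤ 2. For each allowed n_f, solve n_i = (1/n_f² − 0.23437500)^(−1/2) and check whether it is a whole number:
  n_f = 1: 1/n_i² = 1.00000000 − 0.23437500 = 0.76562500 → n_i = 1.143  (not an integer) ✗
  n_f = 2: 1/n_i² = 0.25000000 − 0.23437500 = 0.01562500 → n_i = 8.000  → integer, n_i = 8 ✓

Only n_f = 2 gives an integer upper level, n_i = 8.

The transition is from n = 8 to n = 2 (emission).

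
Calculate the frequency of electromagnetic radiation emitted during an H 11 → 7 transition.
4.00e+13 Hz

First, find the transition energy:
E_11 = -13.6057 / 11² = -0.112444 eV
E_7 = -13.6057 / 7² = -0.277667 eV
|ΔE| = |E_7 - E_11| = 0.165223 eV

Convert to Joules: E = 0.165223 eV × (1.602177 × 10⁻¹⁹ J/eV) = 2.6472e-20 J

Using E = hf:
f = E/h = 2.6472e-20 J / (6.62607 × 10⁻³⁴ J·s)
f = 4.00e+13 Hz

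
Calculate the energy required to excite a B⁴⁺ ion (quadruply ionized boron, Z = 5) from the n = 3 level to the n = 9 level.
33.5943 eV

The energy levels of a hydrogen-like atom are E_n = -13.6057 Z² eV / n².

Energy at n = 3: E_3 = -13.6057 × 5² / 3² = -37.7936111 eV
Energy at n = 9: E_9 = -13.6057 × 5² / 9² = -4.1992901 eV

The excitation energy is the difference:
ΔE = E_9 - E_3
ΔE = -4.1992901 - (-37.7936111)
ΔE = 33.5943 eV

Since this is positive, energy must be absorbed (photon absorption).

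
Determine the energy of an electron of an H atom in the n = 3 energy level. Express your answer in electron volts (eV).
-1.511744 eV

The energy levels of a hydrogen-like atom are given by:
E_n = -13.6057 eV / n²

For n = 3:
E_3 = -13.6057 eV / 3²
E_3 = -13.6057 eV / 9
E_3 = -1.511744 eV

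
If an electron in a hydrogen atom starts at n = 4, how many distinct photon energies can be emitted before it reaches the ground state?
6

The electron can occupy levels n = 1, 2, ..., 4 during de-excitation — that is m = 4 - 1 + 1 = 4 distinct levels.

The number of distinct spectral lines equals the number of ways to choose 2 of these m levels (each pair gives one possible emission transition):

Number of lines = m(m-1)/2 = 4×3/2 = 6

These correspond to all possible transitions between the 4 levels:
4 → 3, 4 → 2, 4 → 1, 3 → 2, 3 → 1, 2 → 1

Each transition produces a photon with a unique energy (and thus wavelength). This count does not depend on Z.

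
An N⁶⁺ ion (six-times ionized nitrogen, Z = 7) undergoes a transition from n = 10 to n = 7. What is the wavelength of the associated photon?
178.67944 nm

First, find the transition energy using E_n = -13.6057 Z² / n² eV:
E_10 = -13.6057 × 7² / 10² = -6.666793000 eV
E_7 = -13.6057 × 7² / 7² = -13.605700000 eV

Photon energy: |ΔE| = |E_7 - E_10| = 6.938907000 eV

Convert to wavelength using E = hc/λ with hc = 1239.84 eV·nm:
λ = hc/E = 1239.84 eV·nm / 6.938907000 eV
λ = 178.67944 nm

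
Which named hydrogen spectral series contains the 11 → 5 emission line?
Pfund series

The spectral series in hydrogen are named based on the final (lower) energy level:
- Lyman series: n_final = 1 (ultraviolet)
- Balmer series: n_final = 2 (visible/near-UV)
- Paschen series: n_final = 3 (infrared)
- Brackett series: n_final = 4 (infrared)
- Pfund series: n_final = 5 (far infrared)

Since this transition ends at n = 5, it belongs to the Pfund series.

For reference, this 11 → 5 line has photon energy
ΔE = 13.6057 eV × (1/5² - 1/11²) = 0.431784198 eV,
corresponding to wavelength λ = hc/ΔE = 1239.84 eV·nm / 0.431784198 eV = 2871.434 nm in the far infrared region.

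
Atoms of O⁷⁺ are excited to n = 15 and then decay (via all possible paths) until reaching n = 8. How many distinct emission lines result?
28

The electron can occupy levels n = 8, 9, ..., 15 during de-excitation — that is m = 15 - 8 + 1 = 8 distinct levels.

The number of distinct spectral lines equals the number of ways to choose 2 of these m levels (each pair gives one possible emission transition):

Number of lines = m(m-1)/2 = 8×7/2 = 28

These correspond to all possible transitions between the 8 levels:
15 → 14, 15 → 13, 15 → 12, 15 → 11, 15 → 10, 15 → 9, 15 → 8, 14 → 13...

Each transition produces a photon with a unique energy (and thus wavelength). This count does not depend on Z.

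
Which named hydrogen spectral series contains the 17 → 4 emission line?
Brackett series

The spectral series in hydrogen are named based on the final (lower) energy level:
- Lyman series: n_final = 1 (ultraviolet)
- Balmer series: n_final = 2 (visible/near-UV)
- Paschen series: n_final = 3 (infrared)
- Brackett series: n_final = 4 (infrared)
- Pfund series: n_final = 5 (far infrared)

Since this transition ends at n = 4, it belongs to the Brackett series.

For reference, this 17 → 4 line has photon energy
ΔE = 13.6057 eV × (1/4² - 1/17²) = 0.80327770329 eV,
corresponding to wavelength λ = hc/ΔE = 1239.84 eV·nm / 0.80327770329 eV = 1543.47618 nm in the infrared region.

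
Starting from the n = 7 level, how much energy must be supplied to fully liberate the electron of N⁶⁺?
13.606 eV

The ionization energy is the energy needed to remove the electron completely (n → ∞).

For a hydrogen-like ion with Z = 7, E_n = -13.6057 Z² / n² eV.

At n = 7: E_7 = -13.6057 × 7² / 7² = -13.605700 eV
At n = ∞: E_∞ = 0 eV

Ionization energy = E_∞ - E_7 = 0 - (-13.605700) = 13.605700 eV
Ionization energy ≈ 13.606 eV

This is also called the binding energy of the electron in state n = 7.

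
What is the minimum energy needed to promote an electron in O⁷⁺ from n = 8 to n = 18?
10.918 eV

The energy levels of a hydrogen-like atom are E_n = -13.6057 Z² eV / n².

Energy at n = 8: E_8 = -13.6057 × 8² / 8² = -13.605700 eV
Energy at n = 18: E_18 = -13.6057 × 8² / 18² = -2.687546 eV

The excitation energy is the difference:
ΔE = E_18 - E_8
ΔE = -2.687546 - (-13.605700)
ΔE = 10.918 eV

Since this is positive, energy must be absorbed (photon absorption).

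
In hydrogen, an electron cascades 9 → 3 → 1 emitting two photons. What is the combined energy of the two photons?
13.438 eV

The energy levels of hydrogen are E_n = -13.6057 / n² eV.

First transition (9 → 3):
ΔE₁ = |E_3 - E_9|
ΔE₁ = |-1.511744444 - (-0.167971605)| = 1.343773 eV

Second transition (3 → 1):
ΔE₂ = |E_1 - E_3|
ΔE₂ = |-13.605700000 - (-1.511744444)| = 12.093956 eV

Total energy released:
E_total = ΔE₁ + ΔE₂ = 1.343773 + 12.093956 = 13.438 eV

Note: This equals the direct transition 9 → 1: 13.438 eV ✓
Energy is conserved regardless of the path taken.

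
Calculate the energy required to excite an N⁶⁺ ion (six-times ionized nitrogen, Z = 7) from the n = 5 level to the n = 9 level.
18.437 eV

The energy levels of a hydrogen-like atom are E_n = -13.6057 Z² eV / n².

Energy at n = 5: E_5 = -13.6057 × 7² / 5² = -26.667172 eV
Energy at n = 9: E_9 = -13.6057 × 7² / 9² = -8.230609 eV

The excitation energy is the difference:
ΔE = E_9 - E_5
ΔE = -8.230609 - (-26.667172)
ΔE = 18.437 eV

Since this is positive, energy must be absorbed (photon absorption).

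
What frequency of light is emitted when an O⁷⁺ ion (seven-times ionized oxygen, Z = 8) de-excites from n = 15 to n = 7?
3.3612e+15 Hz

First, find the transition energy:
E_15 = -13.6057 × 8² / 15² = -3.870066 eV
E_7 = -13.6057 × 8² / 7² = -17.770710 eV
|ΔE| = |E_7 - E_15| = 13.900644 eV

Convert to Joules: E = 13.900644 eV × (1.602177 × 10⁻¹⁹ J/eV) = 2.227129e-18 J

Using E = hf:
f = E/h = 2.227129e-18 J / (6.62607 × 10⁻³⁴ J·s)
f = 3.3612e+15 Hz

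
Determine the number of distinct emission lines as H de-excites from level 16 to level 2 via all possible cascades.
105

The electron can occupy levels n = 2, 3, ..., 16 during de-excitation — that is m = 16 - 2 + 1 = 15 distinct levels.

The number of distinct spectral lines equals the number of ways to choose 2 of these m levels (each pair gives one possible emission transition):

Number of lines = m(m-1)/2 = 15×14/2 = 105

These correspond to all possible transitions between the 15 levels:
16 → 15, 16 → 14, 16 → 13, 16 → 12, 16 → 11, 16 → 10, 16 → 9, 16 → 8...

Each transition produces a photon with a unique energy (and thus wavelength). This count does not depend on Z.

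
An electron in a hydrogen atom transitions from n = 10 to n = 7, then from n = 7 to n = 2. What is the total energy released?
3.27 eV

The energy levels of hydrogen are E_n = -13.6057 / n² eV.

First transition (10 → 7):
ΔE₁ = |E_7 - E_10|
ΔE₁ = |-0.27766735 - (-0.13605700)| = 0.14161 eV

Second transition (7 → 2):
ΔE₂ = |E_2 - E_7|
ΔE₂ = |-3.40142500 - (-0.27766735)| = 3.12376 eV

Total energy released:
E_total = ΔE₁ + ΔE₂ = 0.14161 + 3.12376 = 3.27 eV

Note: This equals the direct transition 10 → 2: 3.27 eV ✓
Energy is conserved regardless of the path taken.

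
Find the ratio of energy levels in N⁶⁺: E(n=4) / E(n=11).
7.56250

Using E_n = -13.6057 Z² / n² eV with Z = 7:

E_4 = -13.6057 × 7² / 4² = -666.6793 / 16 = -41.66745625000 eV
E_11 = -13.6057 × 7² / 11² = -666.6793 / 121 = -5.50974628099 eV

The ratio is:
E_4/E_11 = (-41.66745625000) / (-5.50974628099)
E_4/E_11 = (-666.6793/16) / (-666.6793/121)
E_4/E_11 = 121/16
E_4/E_11 = 7.56250
(Note: the Z² factors cancel in the ratio.)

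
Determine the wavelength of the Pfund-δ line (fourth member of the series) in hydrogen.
3295.19981 nm

The lines of a series are numbered from the longest wavelength (smallest ΔE) outward; the fourth line is the transition from n = n_f + 4 to n_f.
The Pfund series has all transitions ending at n_f = 5.

For H, the fourth line (δ-line) is the jump from n = 9 to n = 5:
E_9 = -13.6057 / 9² = -0.16797160494 eV
E_5 = -13.6057 / 5² = -0.54422800000 eV
ΔE = E_9 - E_5 = 0.37625639506 eV

λ = hc/E = 1239.84 eV·nm / 0.37625639506 eV
λ = 3295.19981 nm

This is the δ-line of the Pfund series in H.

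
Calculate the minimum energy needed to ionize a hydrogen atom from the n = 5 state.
0.5442 eV

The ionization energy is the energy needed to remove the electron completely (n → ∞).

For hydrogen, E_n = -13.6057 eV / n².

At n = 5: E_5 = -13.6057 / 5² = -0.5442280 eV
At n = ∞: E_∞ = 0 eV

Ionization energy = E_∞ - E_5 = 0 - (-0.5442280) = 0.5442280 eV
Ionization energy ≈ 0.5442 eV

This is also called the binding energy of the electron in state n = 5.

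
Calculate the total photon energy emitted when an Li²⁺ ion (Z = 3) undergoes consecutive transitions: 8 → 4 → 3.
11.6924 eV

The energy levels of Li²⁺ are E_n = -13.6057 × 3² / n² eV.

First transition (8 → 4):
ΔE₁ = |E_4 - E_8|
ΔE₁ = |-7.6532062500 - (-1.9133015625)| = 5.7399047 eV

Second transition (4 → 3):
ΔE₂ = |E_3 - E_4|
ΔE₂ = |-13.6057000000 - (-7.6532062500)| = 5.9524938 eV

Total energy released:
E_total = ΔE₁ + ΔE₂ = 5.7399047 + 5.9524938 = 11.6924 eV

Note: This equals the direct transition 8 → 3: 11.6924 eV ✓
Energy is conserved regardless of the path taken.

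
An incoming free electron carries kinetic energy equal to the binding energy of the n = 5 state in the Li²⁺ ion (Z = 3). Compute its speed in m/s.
1.313e+06 m/s (or 0.44% of c)

The binding energy at n = 5 for Li²⁺ is:
E_5 = -13.6057 × 3²/5² = -4.898052 eV
|E_5| = 4.898052 eV

Convert to Joules:
KE = 4.898052 eV × (1.602177 × 10⁻¹⁹ J/eV) = 7.84755e-19 J

Using KE = ½mv²:
v = √(2·KE/m_e)
v = √(2 × 7.84755e-19 J / 9.10938 × 10⁻³¹ kg)
v = 1.313e+06 m/s

This is approximately 0.44% the speed of light.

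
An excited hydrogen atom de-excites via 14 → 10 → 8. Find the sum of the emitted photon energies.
0.14 eV

The energy levels of hydrogen are E_n = -13.6057 / n² eV.

First transition (14 → 10):
ΔE₁ = |E_10 - E_14|
ΔE₁ = |-0.13605700 - (-0.06941684)| = 0.06664 eV

Second transition (10 → 8):
ΔE₂ = |E_8 - E_10|
ΔE₂ = |-0.21258906 - (-0.13605700)| = 0.07653 eV

Total energy released:
E_total = ΔE₁ + ΔE₂ = 0.06664 + 0.07653 = 0.14 eV

Note: This equals the direct transition 14 → 8: 0.14 eV ✓
Energy is conserved regardless of the path taken.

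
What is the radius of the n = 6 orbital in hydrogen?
1.9050 nm (or 19.0504 Å)

The Bohr radius formula is:
r_n = n² a₀ / Z

where a₀ = 0.0529177 nm is the Bohr radius.

For H (Z = 1) at n = 6:
r_6 = 6² × 0.0529177 nm / 1
r_6 = 36 × 0.0529177 nm / 1
r_6 = 1.90504 nm / 1
r_6 = 1.9050 nm

The electron orbits at approximately 1.9050 nm from the nucleus.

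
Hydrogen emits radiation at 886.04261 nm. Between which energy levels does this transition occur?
n = 11 → n = 3

First, find the photon energy from the wavelength (hc = 1239.84 eV·nm):
E = hc/λ = 1239.84 eV·nm / 886.04261 nm = 1.3993006 eV

The energy levels of hydrogen satisfy E_n = -13.6057 / n² eV, so an emission n_i → n_f releases
ΔE = 13.6057 × (1/n_f² − 1/n_i²) eV.

Setting ΔE equal to the photon energy:
1/n_f² − 1/n_i² = 1.3993006 / 13.6057 = 0.10284665

Since 1/n_i² must be positive, we need 1/n_f² > 0.10284665, i.e. n_f ≤ 3. For each allowed n_f, solve n_i = (1/n_f² − 0.10284665)^(−1/2) and check whether it is a whole number:
  n_f = 1: 1/n_i² = 1.00000000 − 0.10284665 = 0.89715335 → n_i = 1.056  (not an integer) ✗
  n_f = 2: 1/n_i² = 0.25000000 − 0.10284665 = 0.14715335 → n_i = 2.607  (not an integer) ✗
  n_f = 3: 1/n_i² = 0.11111111 − 0.10284665 = 0.00826446 → n_i = 11.000  → integer, n_i = 11 ✓

Only n_f = 3 gives an integer upper level, n_i = 11.

The transition is from n = 11 to n = 3 (emission).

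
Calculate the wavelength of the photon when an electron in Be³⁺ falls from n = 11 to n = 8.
773.78 nm

First, find the transition energy using E_n = -13.6057 Z² / n² eV:
E_11 = -13.6057 × 4² / 11² = -1.799101 eV
E_8 = -13.6057 × 4² / 8² = -3.401425 eV

Photon energy: |ΔE| = |E_8 - E_11| = 1.602324 eV

Convert to wavelength using E = hc/λ with hc = 1239.84 eV·nm:
λ = hc/E = 1239.84 eV·nm / 1.602324 eV
λ = 773.78 nm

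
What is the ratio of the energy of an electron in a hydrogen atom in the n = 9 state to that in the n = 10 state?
1.2346

Using E_n = -13.6057 Z² / n² eV with Z = 1:

E_9 = -13.6057 / 9² = -13.6057 / 81 = -0.1679716049 eV
E_10 = -13.6057 / 10² = -13.6057 / 100 = -0.1360570000 eV

The ratio is:
E_9/E_10 = (-0.1679716049) / (-0.1360570000)
E_9/E_10 = (-13.6057/81) / (-13.6057/100)
E_9/E_10 = 100/81
E_9/E_10 = 1.2346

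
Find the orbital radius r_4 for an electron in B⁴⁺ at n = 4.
0.1693 nm (or 1.6934 Å)

The Bohr radius formula is:
r_n = n² a₀ / Z

where a₀ = 0.0529177 nm is the Bohr radius.

For B⁴⁺ (Z = 5) at n = 4:
r_4 = 4² × 0.0529177 nm / 5
r_4 = 16 × 0.0529177 nm / 5
r_4 = 0.84668 nm / 5
r_4 = 0.1693 nm

The electron orbits at approximately 0.1693 nm from the nucleus.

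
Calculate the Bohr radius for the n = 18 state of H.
17.1453 nm (or 171.4533 Å)

The Bohr radius formula is:
r_n = n² a₀ / Z

where a₀ = 0.0529177 nm is the Bohr radius.

For H (Z = 1) at n = 18:
r_18 = 18² × 0.0529177 nm / 1
r_18 = 324 × 0.0529177 nm / 1
r_18 = 17.14533 nm / 1
r_18 = 17.1453 nm

The electron orbits at approximately 17.1453 nm from the nucleus.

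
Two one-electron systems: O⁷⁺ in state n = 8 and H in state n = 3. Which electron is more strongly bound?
O⁷⁺ at n = 8 (E = -13.606 eV)

Using E_n = -13.6057 Z² / n² eV:

O⁷⁺ (Z = 8) at n = 8:
E = -13.6057 × 8² / 8² = -13.6057 × 64 / 64 = -13.605700 eV

H (Z = 1) at n = 3:
E = -13.6057 × 1² / 3² = -13.6057 × 1 / 9 = -1.511744 eV

Since -13.605700 eV < -1.511744 eV,
O⁷⁺ at n = 8 is more tightly bound (requires more energy to ionize).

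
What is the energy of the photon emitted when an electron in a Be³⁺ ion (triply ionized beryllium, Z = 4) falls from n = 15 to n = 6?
5.07946 eV

The energy levels are E_n = -13.6057 Z² eV / n².

Energy at n = 15: E_15 = -13.6057 × 4² / 15² = -0.96751644 eV
Energy at n = 6: E_6 = -13.6057 × 4² / 6² = -6.04697778 eV

For emission (electron falling to lower state), the photon energy is:
E_photon = E_15 - E_6 = |-0.96751644 - (-6.04697778)|
E_photon = 5.07946 eV

This energy is carried away by the emitted photon.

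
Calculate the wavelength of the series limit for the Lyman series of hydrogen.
91.13 nm

The series limit corresponds to the transition from n = ∞ to n = 1.
This is the highest energy (shortest wavelength) transition in the Lyman series.

E_∞ = 0 eV
E_1 = -13.6057 / 1² = -13.6057 eV

Energy at series limit:
ΔE = E_∞ - E_1 = 0 - (-13.6057) = 13.6057 eV
λ = hc/E = 1239.84 eV·nm / 13.6057 eV = 91.13 nm

This energy equals the ionization energy from the n = 1 state of hydrogen.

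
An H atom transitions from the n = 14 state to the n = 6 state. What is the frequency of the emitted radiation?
7.4600e+13 Hz

First, find the transition energy:
E_14 = -13.6057 / 14² = -0.06941684 eV
E_6 = -13.6057 / 6² = -0.37793611 eV
|ΔE| = |E_6 - E_14| = 0.30851927 eV

Convert to Joules: E = 0.30851927 eV × (1.602177 × 10⁻¹⁹ J/eV) = 4.943025e-20 J

Using E = hf:
f = E/h = 4.943025e-20 J / (6.62607 × 10⁻³⁴ J·s)
f = 7.4600e+13 Hz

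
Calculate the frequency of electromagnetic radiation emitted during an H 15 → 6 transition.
7.68e+13 Hz

First, find the transition energy:
E_15 = -13.6057 / 15² = -0.060470 eV
E_6 = -13.6057 / 6² = -0.377936 eV
|ΔE| = |E_6 - E_15| = 0.317466 eV

Convert to Joules: E = 0.317466 eV × (1.602177 × 10⁻¹⁹ J/eV) = 5.0864e-20 J

Using E = hf:
f = E/h = 5.0864e-20 J / (6.62607 × 10⁻³⁴ J·s)
f = 7.68e+13 Hz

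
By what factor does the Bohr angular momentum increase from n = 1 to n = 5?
5.00

In the Bohr model, L_n = nℏ, so the ratio is purely the ratio of quantum numbers:

L_5/L_1 = 5ℏ / 1ℏ = 5/1 = 5.00

The angular momentum scales linearly with n.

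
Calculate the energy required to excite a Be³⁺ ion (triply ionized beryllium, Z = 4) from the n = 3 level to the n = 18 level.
23.516 eV

The energy levels of a hydrogen-like atom are E_n = -13.6057 Z² eV / n².

Energy at n = 3: E_3 = -13.6057 × 4² / 3² = -24.187911 eV
Energy at n = 18: E_18 = -13.6057 × 4² / 18² = -0.671886 eV

The excitation energy is the difference:
ΔE = E_18 - E_3
ΔE = -0.671886 - (-24.187911)
ΔE = 23.516 eV

Since this is positive, energy must be absorbed (photon absorption).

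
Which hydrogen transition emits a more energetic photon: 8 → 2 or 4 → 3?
8 → 2

Calculate the energy for each transition:

Transition 8 → 2:
ΔE₁ = |E_2 - E_8| = |-13.6057/2² - (-13.6057/8²)|
ΔE₁ = |-3.4014250000 - (-0.2125890625)| = 3.1888359 eV

Transition 4 → 3:
ΔE₂ = |E_3 - E_4| = |-13.6057/3² - (-13.6057/4²)|
ΔE₂ = |-1.5117444444 - (-0.8503562500)| = 0.6613882 eV

Since 3.1888359 eV > 0.6613882 eV, the transition 8 → 2 emits the more energetic photon.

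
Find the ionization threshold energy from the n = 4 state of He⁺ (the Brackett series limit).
3.401 eV

The series limit corresponds to the transition from n = ∞ to n = 4.
This is the highest energy (shortest wavelength) transition in the Brackett series.

E_∞ = 0 eV
E_4 = -13.6057 × 2² / 4² = -3.401 eV

Energy at series limit:
ΔE = E_∞ - E_4 = 0 - (-3.401) = 3.401 eV

This energy equals the ionization energy from the n = 4 state of He⁺.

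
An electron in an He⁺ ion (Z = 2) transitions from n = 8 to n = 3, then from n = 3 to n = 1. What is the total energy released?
53.572 eV

The energy levels of He⁺ are E_n = -13.6057 × 2² / n² eV.

First transition (8 → 3):
ΔE₁ = |E_3 - E_8|
ΔE₁ = |-6.046977778 - (-0.850356250)| = 5.196622 eV

Second transition (3 → 1):
ΔE₂ = |E_1 - E_3|
ΔE₂ = |-54.422800000 - (-6.046977778)| = 48.375822 eV

Total energy released:
E_total = ΔE₁ + ΔE₂ = 5.196622 + 48.375822 = 53.572 eV

Note: This equals the direct transition 8 → 1: 53.572 eV ✓
Energy is conserved regardless of the path taken.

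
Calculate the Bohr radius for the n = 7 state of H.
2.59297 nm (or 25.92968 Å)

The Bohr radius formula is:
r_n = n² a₀ / Z

where a₀ = 0.05291772 nm is the Bohr radius.

For H (Z = 1) at n = 7:
r_7 = 7² × 0.05291772 nm / 1
r_7 = 49 × 0.05291772 nm / 1
r_7 = 2.592968 nm / 1
r_7 = 2.59297 nm

The electron orbits at approximately 2.59297 nm from the nucleus.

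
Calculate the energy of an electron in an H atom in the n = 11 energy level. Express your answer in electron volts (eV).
-0.1124 eV

The energy levels of a hydrogen-like atom are given by:
E_n = -13.6057 eV / n²

For n = 11:
E_11 = -13.6057 eV / 11²
E_11 = -13.6057 eV / 121
E_11 = -0.1124 eV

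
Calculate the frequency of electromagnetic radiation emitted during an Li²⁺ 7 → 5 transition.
5.80087e+14 Hz

First, find the transition energy:
E_7 = -13.6057 × 3² / 7² = -2.49900612 eV
E_5 = -13.6057 × 3² / 5² = -4.89805200 eV
|ΔE| = |E_5 - E_7| = 2.39904588 eV

Convert to Joules: E = 2.39904588 eV × (1.602177 × 10⁻¹⁹ J/eV) = 3.8436961e-19 J

Using E = hf:
f = E/h = 3.8436961e-19 J / (6.62607 × 10⁻³⁴ J·s)
f = 5.80087e+14 Hz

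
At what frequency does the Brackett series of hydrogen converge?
2.056e+14 Hz

The series limit corresponds to the transition from n = ∞ to n = 4.
This is the highest energy (shortest wavelength) transition in the Brackett series.

E_∞ = 0 eV
E_4 = -13.6057 / 4² = -0.8503563 eV

Energy at series limit:
ΔE = E_∞ - E_4 = 0 - (-0.8503563) = 0.8503563 eV
E = 0.8503563 eV × (1.602177 × 10⁻¹⁹ J/eV) = 1.36242e-19 J
f = E/h = 1.36242e-19 J / (6.62607 × 10⁻³⁴ J·s) = 2.056e+14 Hz

This energy equals the ionization energy from the n = 4 state of hydrogen.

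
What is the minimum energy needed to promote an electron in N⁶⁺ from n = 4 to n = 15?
38.7044 eV

The energy levels of a hydrogen-like atom are E_n = -13.6057 Z² eV / n².

Energy at n = 4: E_4 = -13.6057 × 7² / 4² = -41.6674563 eV
Energy at n = 15: E_15 = -13.6057 × 7² / 15² = -2.9630191 eV

The excitation energy is the difference:
ΔE = E_15 - E_4
ΔE = -2.9630191 - (-41.6674563)
ΔE = 38.7044 eV

Since this is positive, energy must be absorbed (photon absorption).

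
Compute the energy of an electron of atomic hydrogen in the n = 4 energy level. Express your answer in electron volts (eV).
-0.85 eV

The energy levels of a hydrogen-like atom are given by:
E_n = -13.6057 eV / n²

For n = 4:
E_4 = -13.6057 eV / 4²
E_4 = -13.6057 eV / 16
E_4 = -0.85 eV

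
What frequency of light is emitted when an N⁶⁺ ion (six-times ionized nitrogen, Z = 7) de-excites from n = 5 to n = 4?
3.6271e+15 Hz

First, find the transition energy:
E_5 = -13.6057 × 7² / 5² = -26.667172 eV
E_4 = -13.6057 × 7² / 4² = -41.667456 eV
|ΔE| = |E_4 - E_5| = 15.000284 eV

Convert to Joules: E = 15.000284 eV × (1.602177 × 10⁻¹⁹ J/eV) = 2.403311e-18 J

Using E = hf:
f = E/h = 2.403311e-18 J / (6.62607 × 10⁻³⁴ J·s)
f = 3.6271e+15 Hz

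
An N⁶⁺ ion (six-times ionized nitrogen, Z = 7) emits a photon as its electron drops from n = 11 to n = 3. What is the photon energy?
68.5657 eV

The energy levels are E_n = -13.6057 Z² eV / n².

Energy at n = 11: E_11 = -13.6057 × 7² / 11² = -5.5097463 eV
Energy at n = 3: E_3 = -13.6057 × 7² / 3² = -74.0754778 eV

For emission (electron falling to lower state), the photon energy is:
E_photon = E_11 - E_3 = |-5.5097463 - (-74.0754778)|
E_photon = 68.5657 eV

This energy is carried away by the emitted photon.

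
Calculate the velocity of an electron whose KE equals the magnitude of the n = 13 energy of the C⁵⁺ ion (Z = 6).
1.010e+06 m/s (or 0.3368% of c)

The binding energy at n = 13 for C⁵⁺ is:
E_13 = -13.6057 × 6²/13² = -2.898256 eV
|E_13| = 2.898256 eV

Convert to Joules:
KE = 2.898256 eV × (1.602177 × 10⁻¹⁹ J/eV) = 4.64352e-19 J

Using KE = ½mv²:
v = √(2·KE/m_e)
v = √(2 × 4.64352e-19 J / 9.10938 × 10⁻³¹ kg)
v = 1.010e+06 m/s

This is approximately 0.3368% the speed of light.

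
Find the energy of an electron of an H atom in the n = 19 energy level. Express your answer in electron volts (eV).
-0.04 eV

The energy levels of a hydrogen-like atom are given by:
E_n = -13.6057 eV / n²

For n = 19:
E_19 = -13.6057 eV / 19²
E_19 = -13.6057 eV / 361
E_19 = -0.04 eV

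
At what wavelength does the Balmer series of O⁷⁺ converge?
5.70 nm

The series limit corresponds to the transition from n = ∞ to n = 2.
This is the highest energy (shortest wavelength) transition in the Balmer series.

E_∞ = 0 eV
E_2 = -13.6057 × 8² / 2² = -217.6912 eV

Energy at series limit:
ΔE = E_∞ - E_2 = 0 - (-217.6912) = 217.6912 eV
λ = hc/E = 1239.84 eV·nm / 217.6912 eV = 5.70 nm

This energy equals the ionization energy from the n = 2 state of O⁷⁺.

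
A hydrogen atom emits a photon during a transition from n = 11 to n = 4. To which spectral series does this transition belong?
Brackett series

The spectral series in hydrogen are named based on the final (lower) energy level:
- Lyman series: n_final = 1 (ultraviolet)
- Balmer series: n_final = 2 (visible/near-UV)
- Paschen series: n_final = 3 (infrared)
- Brackett series: n_final = 4 (infrared)
- Pfund series: n_final = 5 (far infrared)

Since this transition ends at n = 4, it belongs to the Brackett series.

For reference, this 11 → 4 line has photon energy
ΔE = 13.6057 eV × (1/4² - 1/11²) = 0.73791244835 eV,
corresponding to wavelength λ = hc/ΔE = 1239.84 eV·nm / 0.73791244835 eV = 1680.19933 nm in the infrared region.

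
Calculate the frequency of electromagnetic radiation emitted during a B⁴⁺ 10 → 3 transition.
8.3160e+15 Hz

First, find the transition energy:
E_10 = -13.6057 × 5² / 10² = -3.40142500 eV
E_3 = -13.6057 × 5² / 3² = -37.79361111 eV
|ΔE| = |E_3 - E_10| = 34.39218611 eV

Convert to Joules: E = 34.39218611 eV × (1.602177 × 10⁻¹⁹ J/eV) = 5.510237e-18 J

Using E = hf:
f = E/h = 5.510237e-18 J / (6.62607 × 10⁻³⁴ J·s)
f = 8.3160e+15 Hz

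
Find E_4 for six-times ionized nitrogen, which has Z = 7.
-41.667 eV

For hydrogen-like ions, the energy levels scale with Z²:
E_n = -13.6057 Z² / n² eV

For N⁶⁺ (Z = 7) at n = 4:
E_4 = -13.6057 × 7² / 4²
E_4 = -13.6057 × 49 / 16
E_4 = -666.6793 / 16
E_4 = -41.667 eV

The energy is 49 times more negative than hydrogen at the same n due to the stronger nuclear charge.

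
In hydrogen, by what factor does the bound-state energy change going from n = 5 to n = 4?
1.5625

Using E_n = -13.6057 Z² / n² eV with Z = 1:

E_4 = -13.6057 / 4² = -13.6057 / 16 = -0.850356250 eV
E_5 = -13.6057 / 5² = -13.6057 / 25 = -0.544228000 eV

The ratio is:
E_4/E_5 = (-0.850356250) / (-0.544228000)
E_4/E_5 = (-13.6057/16) / (-13.6057/25)
E_4/E_5 = 25/16
E_4/E_5 = 1.5625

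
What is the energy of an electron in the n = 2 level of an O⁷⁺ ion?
-217.69 eV

For hydrogen-like ions, the energy levels scale with Z²:
E_n = -13.6057 Z² / n² eV

For O⁷⁺ (Z = 8) at n = 2:
E_2 = -13.6057 × 8² / 2²
E_2 = -13.6057 × 64 / 4
E_2 = -870.7648 / 4
E_2 = -217.69 eV

The energy is 64 times more negative than hydrogen at the same n due to the stronger nuclear charge.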